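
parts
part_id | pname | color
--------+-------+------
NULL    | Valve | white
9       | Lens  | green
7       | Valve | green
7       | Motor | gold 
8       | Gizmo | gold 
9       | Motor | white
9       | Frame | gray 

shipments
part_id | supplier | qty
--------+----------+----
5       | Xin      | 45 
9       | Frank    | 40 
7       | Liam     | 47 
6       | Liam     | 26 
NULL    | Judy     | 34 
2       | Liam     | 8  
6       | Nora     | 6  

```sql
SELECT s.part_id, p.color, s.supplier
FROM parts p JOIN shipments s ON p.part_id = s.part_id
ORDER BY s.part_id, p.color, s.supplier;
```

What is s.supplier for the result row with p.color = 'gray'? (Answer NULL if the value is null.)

Frank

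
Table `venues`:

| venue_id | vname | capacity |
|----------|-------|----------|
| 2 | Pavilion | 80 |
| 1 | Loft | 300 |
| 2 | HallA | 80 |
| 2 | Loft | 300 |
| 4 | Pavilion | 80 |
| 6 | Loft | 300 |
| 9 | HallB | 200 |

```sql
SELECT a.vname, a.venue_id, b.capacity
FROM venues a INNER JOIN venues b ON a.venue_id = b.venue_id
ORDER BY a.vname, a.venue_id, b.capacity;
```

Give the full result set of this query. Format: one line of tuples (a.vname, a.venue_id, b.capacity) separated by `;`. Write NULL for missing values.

(HallA, 2, 80); (HallA, 2, 80); (HallA, 2, 300); (HallB, 9, 200); (Loft, 1, 300); (Loft, 2, 80); (Loft, 2, 80); (Loft, 2, 300); (Loft, 6, 300); (Pavilion, 2, 80); (Pavilion, 2, 80); (Pavilion, 2, 300); (Pavilion, 4, 80)

INNER JOIN keeps only pairs where the ON condition holds.
Matching on a.venue_id = b.venue_id.
Matched pairs: 13.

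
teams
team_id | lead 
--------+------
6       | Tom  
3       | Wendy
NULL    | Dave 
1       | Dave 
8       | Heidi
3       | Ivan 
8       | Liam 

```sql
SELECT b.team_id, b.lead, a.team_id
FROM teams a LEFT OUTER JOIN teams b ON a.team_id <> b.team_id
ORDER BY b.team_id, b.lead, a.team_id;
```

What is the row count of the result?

27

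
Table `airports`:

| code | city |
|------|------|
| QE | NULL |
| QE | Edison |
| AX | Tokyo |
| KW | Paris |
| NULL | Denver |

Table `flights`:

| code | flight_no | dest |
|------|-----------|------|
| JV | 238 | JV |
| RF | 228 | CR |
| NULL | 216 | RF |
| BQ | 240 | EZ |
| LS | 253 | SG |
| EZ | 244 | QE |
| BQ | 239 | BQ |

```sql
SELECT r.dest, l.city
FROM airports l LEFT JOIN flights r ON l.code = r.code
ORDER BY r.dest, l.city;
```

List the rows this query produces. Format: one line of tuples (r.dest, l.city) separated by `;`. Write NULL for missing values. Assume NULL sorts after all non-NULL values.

LEFT JOIN keeps every row from `airports`; unmatched rows get NULL for `flights`'s columns.
Matching on l.code = r.code. A NULL in a compared column never satisfies the condition.
- l row (code=QE): no match → kept, r columns NULL.
- l row (code=QE): no match → kept, r columns NULL.
- l row (code=AX): no match → kept, r columns NULL.
- l row (code=KW): no match → kept, r columns NULL.
- l row (code=NULL): no match → kept, r columns NULL.
After projecting and ordering:
r.dest | l.city
NULL | Denver
NULL | Edison
NULL | Paris
NULL | Tokyo
NULL | NULL

(NULL, Denver); (NULL, Edison); (NULL, Paris); (NULL, Tokyo); (NULL, NULL)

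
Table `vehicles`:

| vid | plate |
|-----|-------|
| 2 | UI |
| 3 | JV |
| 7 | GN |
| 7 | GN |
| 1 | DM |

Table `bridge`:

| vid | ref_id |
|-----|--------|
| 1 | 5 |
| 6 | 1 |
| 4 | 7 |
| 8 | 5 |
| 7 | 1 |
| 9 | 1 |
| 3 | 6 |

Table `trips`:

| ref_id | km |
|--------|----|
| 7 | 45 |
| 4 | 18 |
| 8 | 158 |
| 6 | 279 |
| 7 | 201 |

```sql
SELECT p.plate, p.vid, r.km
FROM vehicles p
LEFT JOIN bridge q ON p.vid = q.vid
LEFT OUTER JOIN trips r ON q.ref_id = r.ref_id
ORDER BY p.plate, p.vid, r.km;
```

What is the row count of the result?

5

Joins associate left-to-right: vehicles LEFT JOIN bridge on vid gives 5 intermediate row(s).
Then LEFT JOIN `trips r` on ref_id: each of those 5 rows is kept; rows whose q.ref_id has no match in r get NULL for r's columns.
Result: 5 row(s).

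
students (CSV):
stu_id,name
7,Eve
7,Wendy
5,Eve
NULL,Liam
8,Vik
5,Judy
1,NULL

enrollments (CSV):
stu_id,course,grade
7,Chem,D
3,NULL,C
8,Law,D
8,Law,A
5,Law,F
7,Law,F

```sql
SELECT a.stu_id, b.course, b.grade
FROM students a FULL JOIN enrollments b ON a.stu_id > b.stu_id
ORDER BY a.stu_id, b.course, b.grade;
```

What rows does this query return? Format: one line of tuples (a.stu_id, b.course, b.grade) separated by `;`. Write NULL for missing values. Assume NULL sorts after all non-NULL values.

(1, NULL, NULL); (5, NULL, C); (5, NULL, C); (7, Law, F); (7, Law, F); (7, NULL, C); (7, NULL, C); (8, Chem, D); (8, Law, F); (8, Law, F); (8, NULL, C); (NULL, Law, A); (NULL, Law, D); (NULL, NULL, NULL)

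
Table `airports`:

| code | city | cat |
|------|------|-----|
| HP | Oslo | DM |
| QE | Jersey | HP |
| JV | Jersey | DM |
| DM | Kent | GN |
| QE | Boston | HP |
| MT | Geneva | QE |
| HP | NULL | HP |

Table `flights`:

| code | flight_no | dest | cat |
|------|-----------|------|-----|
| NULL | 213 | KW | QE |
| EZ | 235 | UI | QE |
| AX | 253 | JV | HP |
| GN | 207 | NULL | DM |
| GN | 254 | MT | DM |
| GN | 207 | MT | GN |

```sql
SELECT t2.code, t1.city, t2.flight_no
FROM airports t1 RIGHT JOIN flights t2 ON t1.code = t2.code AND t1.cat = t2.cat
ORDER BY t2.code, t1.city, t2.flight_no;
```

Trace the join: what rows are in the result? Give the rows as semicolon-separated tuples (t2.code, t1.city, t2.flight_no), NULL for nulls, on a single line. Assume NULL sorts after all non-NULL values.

RIGHT JOIN keeps every row from `flights`; unmatched rows get NULL for `airports`'s columns.
Matching on t1.code = t2.code AND t1.cat = t2.cat. A NULL in a compared column never satisfies the condition.
- t1 row (code=HP, cat=DM): no match.
- t1 row (code=QE, cat=HP): no match.
- t1 row (code=JV, cat=DM): no match.
- t1 row (code=DM, cat=GN): no match.
- t1 row (code=QE, cat=HP): no match.
- t1 row (code=MT, cat=QE): no match.
- t1 row (code=HP, cat=HP): no match.
- 6 row(s) from t2 found no t1 partner → padded with NULL.
After projecting and ordering:
t2.code | t1.city | t2.flight_no
AX | NULL | 253
EZ | NULL | 235
GN | NULL | 207
GN | NULL | 207
GN | NULL | 254
NULL | NULL | 213

(AX, NULL, 253); (EZ, NULL, 235); (GN, NULL, 207); (GN, NULL, 207); (GN, NULL, 254); (NULL, NULL, 213)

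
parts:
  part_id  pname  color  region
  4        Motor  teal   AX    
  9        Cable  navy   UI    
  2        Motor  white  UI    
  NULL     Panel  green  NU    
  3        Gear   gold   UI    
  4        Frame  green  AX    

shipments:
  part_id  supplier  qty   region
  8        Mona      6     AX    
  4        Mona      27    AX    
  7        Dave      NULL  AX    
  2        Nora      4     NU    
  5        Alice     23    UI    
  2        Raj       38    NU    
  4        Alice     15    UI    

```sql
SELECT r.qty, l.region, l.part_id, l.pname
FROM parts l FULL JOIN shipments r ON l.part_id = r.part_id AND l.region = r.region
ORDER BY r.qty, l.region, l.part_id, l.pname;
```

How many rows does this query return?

12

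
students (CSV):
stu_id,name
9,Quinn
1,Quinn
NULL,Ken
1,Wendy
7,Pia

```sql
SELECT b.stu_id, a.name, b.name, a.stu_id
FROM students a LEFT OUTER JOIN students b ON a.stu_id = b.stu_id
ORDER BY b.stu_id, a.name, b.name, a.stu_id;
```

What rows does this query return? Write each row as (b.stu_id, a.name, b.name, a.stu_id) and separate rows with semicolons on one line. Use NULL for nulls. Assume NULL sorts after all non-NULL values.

LEFT JOIN keeps every row from `students a`; unmatched rows get NULL for `students b`'s columns.
Matching on a.stu_id = b.stu_id. A NULL in a compared column never satisfies the condition.
- a[0] stu_id=9 → 1 match(es) in b → 1 row(s).
- a[1] stu_id=1 → 2 match(es) in b → 2 row(s).
- a[2] stu_id=NULL → no match; kept with NULLs on the b side.
- a[3] stu_id=1 → 2 match(es) in b → 2 row(s).
- a[4] stu_id=7 → 1 match(es) in b → 1 row(s).
After projecting and ordering:
b.stu_id | a.name | b.name | a.stu_id
1 | Quinn | Quinn | 1
1 | Quinn | Wendy | 1
1 | Wendy | Quinn | 1
1 | Wendy | Wendy | 1
7 | Pia | Pia | 7
9 | Quinn | Quinn | 9
NULL | Ken | NULL | NULL

(1, Quinn, Quinn, 1); (1, Quinn, Wendy, 1); (1, Wendy, Quinn, 1); (1, Wendy, Wendy, 1); (7, Pia, Pia, 7); (9, Quinn, Quinn, 9); (NULL, Ken, NULL, NULL)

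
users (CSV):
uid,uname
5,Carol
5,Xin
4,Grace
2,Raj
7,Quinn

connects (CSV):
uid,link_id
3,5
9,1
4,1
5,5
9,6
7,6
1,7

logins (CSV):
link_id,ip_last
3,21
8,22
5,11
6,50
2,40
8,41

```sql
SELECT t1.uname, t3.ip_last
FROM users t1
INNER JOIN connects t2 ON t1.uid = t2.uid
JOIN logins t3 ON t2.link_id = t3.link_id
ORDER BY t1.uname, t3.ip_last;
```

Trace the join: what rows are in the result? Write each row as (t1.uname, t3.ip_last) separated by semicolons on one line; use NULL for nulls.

Evaluate left to right. First `users t1 INNER JOIN connects t2` on uid: 4 row(s).
Then INNER JOIN `logins t3` on link_id: keep only rows whose t2.link_id appears in t3.

(Carol, 11); (Quinn, 50); (Xin, 11)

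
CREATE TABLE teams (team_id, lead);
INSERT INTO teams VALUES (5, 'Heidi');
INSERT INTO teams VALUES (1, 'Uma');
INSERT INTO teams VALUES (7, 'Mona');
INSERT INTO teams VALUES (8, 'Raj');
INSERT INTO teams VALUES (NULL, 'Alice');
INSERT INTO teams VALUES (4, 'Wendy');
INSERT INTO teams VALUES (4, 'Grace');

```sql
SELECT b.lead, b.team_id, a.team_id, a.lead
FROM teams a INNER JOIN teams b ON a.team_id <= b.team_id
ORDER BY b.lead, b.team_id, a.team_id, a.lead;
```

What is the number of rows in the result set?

22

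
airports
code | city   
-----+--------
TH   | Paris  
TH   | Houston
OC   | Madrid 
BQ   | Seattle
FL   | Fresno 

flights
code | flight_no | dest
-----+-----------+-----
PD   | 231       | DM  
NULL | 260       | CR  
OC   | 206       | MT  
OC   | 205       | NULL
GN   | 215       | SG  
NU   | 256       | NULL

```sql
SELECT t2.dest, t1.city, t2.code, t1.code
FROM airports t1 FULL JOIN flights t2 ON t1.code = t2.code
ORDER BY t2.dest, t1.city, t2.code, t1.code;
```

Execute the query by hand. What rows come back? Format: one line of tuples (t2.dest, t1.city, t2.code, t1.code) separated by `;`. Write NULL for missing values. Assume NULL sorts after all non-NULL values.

(CR, NULL, NULL, NULL); (DM, NULL, PD, NULL); (MT, Madrid, OC, OC); (SG, NULL, GN, NULL); (NULL, Fresno, NULL, FL); (NULL, Houston, NULL, TH); (NULL, Madrid, OC, OC); (NULL, Paris, NULL, TH); (NULL, Seattle, NULL, BQ); (NULL, NULL, NU, NULL)

FULL OUTER JOIN keeps every row from both sides; unmatched rows get NULL for the other side's columns.
Matching on t1.code = t2.code. A NULL in a compared column never satisfies the condition.
- code=TH: no t2 row matches, row kept with t2 columns NULL.
- code=TH: no t2 row matches, row kept with t2 columns NULL.
- code=OC: 2 matching t2 row(s), so 2 row(s) emitted.
- code=BQ: no t2 row matches, row kept with t2 columns NULL.
- code=FL: no t2 row matches, row kept with t2 columns NULL.
- 4 t2 row(s) had no t1 match → kept, t1 columns NULL.
After projecting and ordering:
t2.dest | t1.city | t2.code | t1.code
CR | NULL | NULL | NULL
DM | NULL | PD | NULL
MT | Madrid | OC | OC
SG | NULL | GN | NULL
NULL | Fresno | NULL | FL
NULL | Houston | NULL | TH
NULL | Madrid | OC | OC
NULL | Paris | NULL | TH
NULL | Seattle | NULL | BQ
NULL | NULL | NU | NULL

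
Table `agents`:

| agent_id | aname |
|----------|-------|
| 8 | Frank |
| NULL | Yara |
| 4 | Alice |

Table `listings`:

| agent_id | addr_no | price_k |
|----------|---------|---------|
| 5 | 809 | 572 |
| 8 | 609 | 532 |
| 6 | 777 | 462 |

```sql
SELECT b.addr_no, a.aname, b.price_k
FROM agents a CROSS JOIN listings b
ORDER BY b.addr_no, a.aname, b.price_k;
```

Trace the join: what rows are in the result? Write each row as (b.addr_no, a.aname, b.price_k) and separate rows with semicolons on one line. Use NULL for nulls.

(609, Alice, 532); (609, Frank, 532); (609, Yara, 532); (777, Alice, 462); (777, Frank, 462); (777, Yara, 462); (809, Alice, 572); (809, Frank, 572); (809, Yara, 572)

CROSS JOIN pairs every row of `agents` with every row of `listings`: 3 × 3 = 9 rows.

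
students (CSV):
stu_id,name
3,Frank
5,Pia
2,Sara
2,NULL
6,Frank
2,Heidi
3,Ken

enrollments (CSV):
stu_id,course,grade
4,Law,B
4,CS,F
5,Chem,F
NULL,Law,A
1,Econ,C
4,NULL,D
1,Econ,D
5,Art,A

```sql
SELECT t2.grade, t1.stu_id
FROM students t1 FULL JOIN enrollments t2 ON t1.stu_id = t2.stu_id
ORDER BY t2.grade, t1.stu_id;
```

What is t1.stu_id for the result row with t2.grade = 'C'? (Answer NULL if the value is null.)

NULL

FULL OUTER JOIN keeps every row from both sides; unmatched rows get NULL for the other side's columns.
Matching on t1.stu_id = t2.stu_id. A NULL in a compared column never satisfies the condition.
Matched pairs: 2; unmatched t1 rows kept: 6; unmatched t2 rows kept: 6.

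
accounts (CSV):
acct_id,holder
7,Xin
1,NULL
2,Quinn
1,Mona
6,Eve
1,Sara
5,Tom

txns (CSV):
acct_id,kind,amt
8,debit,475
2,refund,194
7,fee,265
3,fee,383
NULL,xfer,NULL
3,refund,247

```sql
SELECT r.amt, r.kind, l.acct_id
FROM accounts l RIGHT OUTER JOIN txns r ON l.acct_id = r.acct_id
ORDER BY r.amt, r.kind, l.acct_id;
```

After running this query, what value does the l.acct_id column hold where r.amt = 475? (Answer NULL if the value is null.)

NULL

RIGHT JOIN keeps every row from `txns`; unmatched rows get NULL for `accounts`'s columns.
Matching on l.acct_id = r.acct_id. A NULL in a compared column never satisfies the condition.
Matched pairs: 2; unmatched r rows kept: 4.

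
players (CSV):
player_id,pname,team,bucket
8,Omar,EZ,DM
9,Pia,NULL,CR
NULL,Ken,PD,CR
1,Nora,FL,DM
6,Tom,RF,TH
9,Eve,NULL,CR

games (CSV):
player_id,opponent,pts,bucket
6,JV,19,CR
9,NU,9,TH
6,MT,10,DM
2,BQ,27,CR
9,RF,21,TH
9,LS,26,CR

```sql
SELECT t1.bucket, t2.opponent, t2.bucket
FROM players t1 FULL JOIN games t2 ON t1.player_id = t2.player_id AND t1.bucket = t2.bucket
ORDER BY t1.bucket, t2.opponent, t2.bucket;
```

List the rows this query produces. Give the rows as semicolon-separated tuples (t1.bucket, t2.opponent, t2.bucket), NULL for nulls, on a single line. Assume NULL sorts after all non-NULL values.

FULL OUTER JOIN keeps every row from both sides; unmatched rows get NULL for the other side's columns.
Matching on t1.player_id = t2.player_id AND t1.bucket = t2.bucket. A NULL in a compared column never satisfies the condition.
- player_id=8, bucket=DM: no t2 row matches, row kept with t2 columns NULL.
- player_id=9, bucket=CR: 1 matching t2 row(s), so 1 row(s) emitted.
- player_id=NULL, bucket=CR: no t2 row matches, row kept with t2 columns NULL.
- player_id=1, bucket=DM: no t2 row matches, row kept with t2 columns NULL.
- player_id=6, bucket=TH: no t2 row matches, row kept with t2 columns NULL.
- player_id=9, bucket=CR: 1 matching t2 row(s), so 1 row(s) emitted.
- 5 t2 row(s) had no t1 match → kept, t1 columns NULL.

(CR, LS, CR); (CR, LS, CR); (CR, NULL, NULL); (DM, NULL, NULL); (DM, NULL, NULL); (TH, NULL, NULL); (NULL, BQ, CR); (NULL, JV, CR); (NULL, MT, DM); (NULL, NU, TH); (NULL, RF, TH)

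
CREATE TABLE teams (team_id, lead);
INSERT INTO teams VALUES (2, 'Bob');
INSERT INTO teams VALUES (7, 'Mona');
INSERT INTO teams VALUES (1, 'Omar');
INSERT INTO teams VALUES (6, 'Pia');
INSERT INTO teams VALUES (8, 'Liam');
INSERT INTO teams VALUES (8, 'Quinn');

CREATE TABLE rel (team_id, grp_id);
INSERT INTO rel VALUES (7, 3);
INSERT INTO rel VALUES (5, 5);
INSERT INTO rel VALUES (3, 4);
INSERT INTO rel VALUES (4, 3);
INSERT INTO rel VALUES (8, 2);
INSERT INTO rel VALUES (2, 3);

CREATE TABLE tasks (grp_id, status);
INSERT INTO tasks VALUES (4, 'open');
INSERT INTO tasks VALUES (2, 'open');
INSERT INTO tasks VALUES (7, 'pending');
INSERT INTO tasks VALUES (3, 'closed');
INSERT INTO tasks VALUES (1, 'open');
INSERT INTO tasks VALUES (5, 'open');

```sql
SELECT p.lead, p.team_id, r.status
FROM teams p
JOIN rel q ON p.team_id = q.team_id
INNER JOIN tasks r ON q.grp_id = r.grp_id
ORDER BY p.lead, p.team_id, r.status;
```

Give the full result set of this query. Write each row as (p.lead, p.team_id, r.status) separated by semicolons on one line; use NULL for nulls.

(Bob, 2, closed); (Liam, 8, open); (Mona, 7, closed); (Quinn, 8, open)

Evaluate left to right. First `teams p INNER JOIN rel q` on team_id: 4 row(s).
Then INNER JOIN `tasks r` on grp_id: keep only rows whose q.grp_id appears in r.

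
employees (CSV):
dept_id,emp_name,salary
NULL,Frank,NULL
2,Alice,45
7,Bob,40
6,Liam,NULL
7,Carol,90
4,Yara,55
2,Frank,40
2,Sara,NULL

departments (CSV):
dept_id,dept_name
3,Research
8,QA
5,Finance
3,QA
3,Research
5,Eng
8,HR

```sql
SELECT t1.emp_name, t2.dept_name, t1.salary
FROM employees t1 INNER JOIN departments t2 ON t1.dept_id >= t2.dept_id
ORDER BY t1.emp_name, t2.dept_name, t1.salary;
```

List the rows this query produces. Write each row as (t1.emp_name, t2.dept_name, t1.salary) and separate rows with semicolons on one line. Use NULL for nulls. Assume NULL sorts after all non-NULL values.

INNER JOIN keeps only pairs where the ON condition holds.
Matching on t1.dept_id >= t2.dept_id. A NULL in a compared column never satisfies the condition.
Matched pairs: 18.

(Bob, Eng, 40); (Bob, Finance, 40); (Bob, QA, 40); (Bob, Research, 40); (Bob, Research, 40); (Carol, Eng, 90); (Carol, Finance, 90); (Carol, QA, 90); (Carol, Research, 90); (Carol, Research, 90); (Liam, Eng, NULL); (Liam, Finance, NULL); (Liam, QA, NULL); (Liam, Research, NULL); (Liam, Research, NULL); (Yara, QA, 55); (Yara, Research, 55); (Yara, Research, 55)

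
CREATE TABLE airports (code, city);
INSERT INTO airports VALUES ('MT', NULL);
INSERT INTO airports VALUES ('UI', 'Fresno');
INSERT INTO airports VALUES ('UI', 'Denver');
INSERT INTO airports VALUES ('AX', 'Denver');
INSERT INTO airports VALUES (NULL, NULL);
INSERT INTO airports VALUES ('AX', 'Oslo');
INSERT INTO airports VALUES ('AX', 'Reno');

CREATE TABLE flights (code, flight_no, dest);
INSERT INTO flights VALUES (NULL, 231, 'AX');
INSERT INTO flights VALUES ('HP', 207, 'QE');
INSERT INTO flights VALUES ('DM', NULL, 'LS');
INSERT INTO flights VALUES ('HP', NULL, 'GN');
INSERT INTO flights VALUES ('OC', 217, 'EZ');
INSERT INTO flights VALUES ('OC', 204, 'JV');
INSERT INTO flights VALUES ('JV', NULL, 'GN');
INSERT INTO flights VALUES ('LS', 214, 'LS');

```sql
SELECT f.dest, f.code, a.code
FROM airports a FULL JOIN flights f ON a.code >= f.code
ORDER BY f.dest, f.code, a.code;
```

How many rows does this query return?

24

FULL OUTER JOIN keeps every row from both sides; unmatched rows get NULL for the other side's columns.
Matching on a.code >= f.code. A NULL in a compared column never satisfies the condition.
- a (code=MT) pairs with 5 row(s) of f.
- a (code=UI) pairs with 7 row(s) of f.
- a (code=UI) pairs with 7 row(s) of f.
- a (code=AX) has no partner → padded with NULL.
- a (code=NULL) has no partner → padded with NULL.
- a (code=AX) has no partner → padded with NULL.
- a (code=AX) has no partner → padded with NULL.
- 1 row(s) from f found no a partner → padded with NULL.
Total: 19 matched + 5 padded = 24 rows.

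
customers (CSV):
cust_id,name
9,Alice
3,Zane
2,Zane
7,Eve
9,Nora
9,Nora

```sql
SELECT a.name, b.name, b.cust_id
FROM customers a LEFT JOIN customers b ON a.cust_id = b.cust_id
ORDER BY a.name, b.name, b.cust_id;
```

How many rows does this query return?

12

LEFT JOIN keeps every row from `customers a`; unmatched rows get NULL for `customers b`'s columns.
Matching on a.cust_id = b.cust_id.
- a row (cust_id=9): matches 3 b row(s) → 3 output row(s).
- a row (cust_id=3): matches 1 b row(s) → 1 output row(s).
- a row (cust_id=2): matches 1 b row(s) → 1 output row(s).
- a row (cust_id=7): matches 1 b row(s) → 1 output row(s).
- a row (cust_id=9): matches 3 b row(s) → 3 output row(s).
- a row (cust_id=9): matches 3 b row(s) → 3 output row(s).
Total: 12 rows.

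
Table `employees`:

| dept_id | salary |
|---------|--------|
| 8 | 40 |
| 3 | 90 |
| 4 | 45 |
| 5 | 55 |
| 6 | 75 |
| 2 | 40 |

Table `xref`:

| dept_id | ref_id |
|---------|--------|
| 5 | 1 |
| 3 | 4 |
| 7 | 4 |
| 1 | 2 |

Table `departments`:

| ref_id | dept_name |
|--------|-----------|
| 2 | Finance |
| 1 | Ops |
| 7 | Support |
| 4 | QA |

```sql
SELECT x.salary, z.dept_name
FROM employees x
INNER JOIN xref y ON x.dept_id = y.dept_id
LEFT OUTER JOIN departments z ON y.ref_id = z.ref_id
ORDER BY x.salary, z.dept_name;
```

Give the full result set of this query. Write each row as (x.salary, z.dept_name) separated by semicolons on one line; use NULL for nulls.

(55, Ops); (90, QA)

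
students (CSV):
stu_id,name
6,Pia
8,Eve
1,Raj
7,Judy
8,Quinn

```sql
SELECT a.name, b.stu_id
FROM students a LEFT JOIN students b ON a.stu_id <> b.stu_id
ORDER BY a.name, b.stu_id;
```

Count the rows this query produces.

18

LEFT JOIN keeps every row from `students a`; unmatched rows get NULL for `students b`'s columns.
Matching on a.stu_id <> b.stu_id.
Matched pairs: 18; unmatched a rows kept: 0.
Total: 18 rows.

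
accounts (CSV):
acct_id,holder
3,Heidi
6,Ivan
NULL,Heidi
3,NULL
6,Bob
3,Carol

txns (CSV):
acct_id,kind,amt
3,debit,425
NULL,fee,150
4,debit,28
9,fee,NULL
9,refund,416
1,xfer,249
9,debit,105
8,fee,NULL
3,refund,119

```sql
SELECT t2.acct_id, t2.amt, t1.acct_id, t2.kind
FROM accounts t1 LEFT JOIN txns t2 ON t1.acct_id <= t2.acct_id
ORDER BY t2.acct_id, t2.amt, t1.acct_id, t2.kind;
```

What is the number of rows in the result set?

LEFT JOIN keeps every row from `accounts`; unmatched rows get NULL for `txns`'s columns.
Matching on t1.acct_id <= t2.acct_id. A NULL in a compared column never satisfies the condition.
- t1[0] acct_id=3 → 7 match(es) in t2 → 7 row(s).
- t1[1] acct_id=6 → 4 match(es) in t2 → 4 row(s).
- t1[2] acct_id=NULL → no match; kept with NULLs on the t2 side.
- t1[3] acct_id=3 → 7 match(es) in t2 → 7 row(s).
- t1[4] acct_id=6 → 4 match(es) in t2 → 4 row(s).
- t1[5] acct_id=3 → 7 match(es) in t2 → 7 row(s).
Total: 29 matched + 1 padded = 30 rows.

30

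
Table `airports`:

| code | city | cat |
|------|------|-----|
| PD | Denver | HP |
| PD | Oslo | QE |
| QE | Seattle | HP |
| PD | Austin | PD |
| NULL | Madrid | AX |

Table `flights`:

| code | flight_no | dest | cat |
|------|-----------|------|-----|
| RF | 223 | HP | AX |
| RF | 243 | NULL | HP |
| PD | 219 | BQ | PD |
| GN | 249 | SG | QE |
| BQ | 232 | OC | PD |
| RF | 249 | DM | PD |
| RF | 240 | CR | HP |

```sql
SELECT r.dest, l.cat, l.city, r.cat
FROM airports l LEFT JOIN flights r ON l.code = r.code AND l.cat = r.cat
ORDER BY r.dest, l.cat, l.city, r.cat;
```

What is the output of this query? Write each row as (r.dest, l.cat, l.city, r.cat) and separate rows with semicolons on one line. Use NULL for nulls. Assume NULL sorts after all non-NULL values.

(BQ, PD, Austin, PD); (NULL, AX, Madrid, NULL); (NULL, HP, Denver, NULL); (NULL, HP, Seattle, NULL); (NULL, QE, Oslo, NULL)

LEFT JOIN keeps every row from `airports`; unmatched rows get NULL for `flights`'s columns.
Matching on l.code = r.code AND l.cat = r.cat. A NULL in a compared column never satisfies the condition.
- l (code=PD, cat=HP) has no partner → padded with NULL.
- l (code=PD, cat=QE) has no partner → padded with NULL.
- l (code=QE, cat=HP) has no partner → padded with NULL.
- l (code=PD, cat=PD) pairs with 1 row(s) of r.
- l (code=NULL, cat=AX) has no partner → padded with NULL.
After projecting and ordering:
r.dest | l.cat | l.city | r.cat
BQ | PD | Austin | PD
NULL | AX | Madrid | NULL
NULL | HP | Denver | NULL
NULL | HP | Seattle | NULL
NULL | QE | Oslo | NULL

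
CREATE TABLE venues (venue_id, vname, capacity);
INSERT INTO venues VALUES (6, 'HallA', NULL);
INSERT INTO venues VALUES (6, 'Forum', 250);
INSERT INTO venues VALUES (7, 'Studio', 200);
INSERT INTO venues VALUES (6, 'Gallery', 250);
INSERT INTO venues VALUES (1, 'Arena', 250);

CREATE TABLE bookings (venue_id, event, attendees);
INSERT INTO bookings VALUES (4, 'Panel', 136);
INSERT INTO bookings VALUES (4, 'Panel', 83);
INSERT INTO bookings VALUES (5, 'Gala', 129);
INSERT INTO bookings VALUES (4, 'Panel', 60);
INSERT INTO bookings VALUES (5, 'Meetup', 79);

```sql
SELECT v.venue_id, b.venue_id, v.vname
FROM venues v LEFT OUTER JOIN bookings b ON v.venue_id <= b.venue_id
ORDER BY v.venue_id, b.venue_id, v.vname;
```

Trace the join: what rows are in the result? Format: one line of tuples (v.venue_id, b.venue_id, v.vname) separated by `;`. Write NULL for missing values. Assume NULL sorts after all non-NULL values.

(1, 4, Arena); (1, 4, Arena); (1, 4, Arena); (1, 5, Arena); (1, 5, Arena); (6, NULL, Forum); (6, NULL, Gallery); (6, NULL, HallA); (7, NULL, Studio)

LEFT JOIN keeps every row from `venues`; unmatched rows get NULL for `bookings`'s columns.
Matching on v.venue_id <= b.venue_id.
- v[0] venue_id=6 → no match; kept with NULLs on the b side.
- v[1] venue_id=6 → no match; kept with NULLs on the b side.
- v[2] venue_id=7 → no match; kept with NULLs on the b side.
- v[3] venue_id=6 → no match; kept with NULLs on the b side.
- v[4] venue_id=1 → 5 match(es) in b → 5 row(s).
After projecting and ordering:
v.venue_id | b.venue_id | v.vname
1 | 4 | Arena
1 | 4 | Arena
1 | 4 | Arena
1 | 5 | Arena
1 | 5 | Arena
6 | NULL | Forum
6 | NULL | Gallery
6 | NULL | HallA
7 | NULL | Studio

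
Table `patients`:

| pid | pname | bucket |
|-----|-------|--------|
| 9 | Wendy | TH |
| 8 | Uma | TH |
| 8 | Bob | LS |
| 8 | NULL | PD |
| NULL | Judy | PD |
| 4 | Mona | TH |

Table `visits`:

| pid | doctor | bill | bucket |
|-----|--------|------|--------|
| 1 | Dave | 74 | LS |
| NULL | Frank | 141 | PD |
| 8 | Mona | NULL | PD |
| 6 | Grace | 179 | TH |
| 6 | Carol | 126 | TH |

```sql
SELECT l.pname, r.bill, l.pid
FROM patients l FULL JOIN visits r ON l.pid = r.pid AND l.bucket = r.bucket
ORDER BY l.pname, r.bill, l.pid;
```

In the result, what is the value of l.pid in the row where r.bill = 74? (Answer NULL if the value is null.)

NULL

FULL OUTER JOIN keeps every row from both sides; unmatched rows get NULL for the other side's columns.
Matching on l.pid = r.pid AND l.bucket = r.bucket. A NULL in a compared column never satisfies the condition.
- l[0] pid=9, bucket=TH → no match; kept with NULLs on the r side.
- l[1] pid=8, bucket=TH → no match; kept with NULLs on the r side.
- l[2] pid=8, bucket=LS → no match; kept with NULLs on the r side.
- l[3] pid=8, bucket=PD → 1 match(es) in r → 1 row(s).
- l[4] pid=NULL, bucket=PD → no match; kept with NULLs on the r side.
- l[5] pid=4, bucket=TH → no match; kept with NULLs on the r side.
- 4 row(s) from r found no l partner → padded with NULL.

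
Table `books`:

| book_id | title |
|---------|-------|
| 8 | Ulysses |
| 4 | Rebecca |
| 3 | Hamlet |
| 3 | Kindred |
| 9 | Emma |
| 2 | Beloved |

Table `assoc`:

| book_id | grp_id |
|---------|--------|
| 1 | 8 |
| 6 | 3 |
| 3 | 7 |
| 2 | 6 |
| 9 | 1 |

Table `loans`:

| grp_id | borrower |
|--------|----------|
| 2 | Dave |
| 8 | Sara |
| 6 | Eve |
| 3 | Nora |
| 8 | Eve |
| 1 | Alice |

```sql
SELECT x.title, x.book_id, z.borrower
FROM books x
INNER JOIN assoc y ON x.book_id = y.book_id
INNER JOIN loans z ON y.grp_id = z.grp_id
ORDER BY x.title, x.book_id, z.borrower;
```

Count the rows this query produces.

2

Step 1 — x INNER JOIN y on book_id → 4 row(s).
Then INNER JOIN `loans z` on grp_id: keep only rows whose y.grp_id appears in z.
Result: 2 row(s).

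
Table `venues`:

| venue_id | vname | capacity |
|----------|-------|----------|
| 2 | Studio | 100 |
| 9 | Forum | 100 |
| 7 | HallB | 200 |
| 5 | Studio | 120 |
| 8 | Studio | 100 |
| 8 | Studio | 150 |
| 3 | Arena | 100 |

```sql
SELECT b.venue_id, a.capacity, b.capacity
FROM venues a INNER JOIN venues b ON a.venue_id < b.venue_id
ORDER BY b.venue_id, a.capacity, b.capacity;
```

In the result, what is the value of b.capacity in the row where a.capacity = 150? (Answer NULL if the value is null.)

INNER JOIN keeps only pairs where the ON condition holds.
Matching on a.venue_id < b.venue_id.
- venue_id=2: 6 matching b row(s), so 6 row(s) emitted.
- venue_id=9: no matching b row, dropped.
- venue_id=7: 3 matching b row(s), so 3 row(s) emitted.
- venue_id=5: 4 matching b row(s), so 4 row(s) emitted.
- venue_id=8: 1 matching b row(s), so 1 row(s) emitted.
- venue_id=8: 1 matching b row(s), so 1 row(s) emitted.
- venue_id=3: 5 matching b row(s), so 5 row(s) emitted.

100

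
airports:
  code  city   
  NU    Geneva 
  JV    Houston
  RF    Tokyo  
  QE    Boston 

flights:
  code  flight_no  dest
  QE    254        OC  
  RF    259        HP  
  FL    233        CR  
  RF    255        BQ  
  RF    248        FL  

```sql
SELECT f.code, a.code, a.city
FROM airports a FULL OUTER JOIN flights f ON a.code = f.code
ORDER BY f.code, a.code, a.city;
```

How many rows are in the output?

7

FULL OUTER JOIN keeps every row from both sides; unmatched rows get NULL for the other side's columns.
Matching on a.code = f.code.
- a[0] code=NU → no match; kept with NULLs on the f side.
- a[1] code=JV → no match; kept with NULLs on the f side.
- a[2] code=RF → 3 match(es) in f → 3 row(s).
- a[3] code=QE → 1 match(es) in f → 1 row(s).
- 1 f row(s) had no a match → kept, a columns NULL.
Total: 4 matched + 3 padded = 7 rows.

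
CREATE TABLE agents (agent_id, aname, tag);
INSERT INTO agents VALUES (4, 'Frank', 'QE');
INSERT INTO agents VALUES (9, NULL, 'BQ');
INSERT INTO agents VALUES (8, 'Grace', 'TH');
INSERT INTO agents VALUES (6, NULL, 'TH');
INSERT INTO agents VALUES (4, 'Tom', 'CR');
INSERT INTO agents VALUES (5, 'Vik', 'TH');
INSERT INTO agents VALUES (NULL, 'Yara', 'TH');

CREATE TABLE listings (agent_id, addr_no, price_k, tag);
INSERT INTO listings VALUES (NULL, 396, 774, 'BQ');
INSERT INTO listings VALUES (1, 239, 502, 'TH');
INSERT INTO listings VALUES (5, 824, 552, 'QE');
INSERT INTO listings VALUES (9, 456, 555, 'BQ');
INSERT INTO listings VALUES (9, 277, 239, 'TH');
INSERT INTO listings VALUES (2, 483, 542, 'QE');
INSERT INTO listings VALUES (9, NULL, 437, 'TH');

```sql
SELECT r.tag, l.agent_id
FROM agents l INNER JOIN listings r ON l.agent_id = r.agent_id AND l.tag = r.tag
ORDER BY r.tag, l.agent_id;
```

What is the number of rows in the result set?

INNER JOIN keeps only pairs where the ON condition holds.
Matching on l.agent_id = r.agent_id AND l.tag = r.tag. A NULL in a compared column never satisfies the condition.
- l (agent_id=4, tag=QE) has no partner → excluded.
- l (agent_id=9, tag=BQ) pairs with 1 row(s) of r.
- l (agent_id=8, tag=TH) has no partner → excluded.
- l (agent_id=6, tag=TH) has no partner → excluded.
- l (agent_id=4, tag=CR) has no partner → excluded.
- l (agent_id=5, tag=TH) has no partner → excluded.
- l (agent_id=NULL, tag=TH) has no partner → excluded.
Total: 1 rows.

1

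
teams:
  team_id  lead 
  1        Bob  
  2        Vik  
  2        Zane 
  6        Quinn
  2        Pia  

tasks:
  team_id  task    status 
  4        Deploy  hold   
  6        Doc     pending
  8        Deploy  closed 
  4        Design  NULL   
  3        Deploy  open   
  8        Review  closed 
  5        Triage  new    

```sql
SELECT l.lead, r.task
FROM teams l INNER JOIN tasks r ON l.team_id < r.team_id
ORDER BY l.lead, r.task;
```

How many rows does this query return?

INNER JOIN keeps only pairs where the ON condition holds.
Matching on l.team_id < r.team_id.
- l[0] team_id=1 → 7 match(es) in r → 7 row(s).
- l[1] team_id=2 → 7 match(es) in r → 7 row(s).
- l[2] team_id=2 → 7 match(es) in r → 7 row(s).
- l[3] team_id=6 → 2 match(es) in r → 2 row(s).
- l[4] team_id=2 → 7 match(es) in r → 7 row(s).
Total: 30 rows.

30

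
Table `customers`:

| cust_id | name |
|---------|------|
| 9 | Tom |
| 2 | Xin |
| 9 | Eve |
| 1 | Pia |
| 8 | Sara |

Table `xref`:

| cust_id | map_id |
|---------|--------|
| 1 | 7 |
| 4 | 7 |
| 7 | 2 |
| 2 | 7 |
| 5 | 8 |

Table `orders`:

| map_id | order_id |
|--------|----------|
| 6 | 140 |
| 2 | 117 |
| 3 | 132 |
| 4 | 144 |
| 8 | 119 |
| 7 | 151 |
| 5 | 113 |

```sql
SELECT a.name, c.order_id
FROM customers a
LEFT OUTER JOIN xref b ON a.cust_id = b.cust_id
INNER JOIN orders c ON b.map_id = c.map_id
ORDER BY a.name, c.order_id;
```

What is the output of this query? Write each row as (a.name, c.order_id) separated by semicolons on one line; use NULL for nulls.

(Pia, 151); (Xin, 151)

Evaluate left to right. First `customers a LEFT JOIN xref b` on cust_id: 5 row(s).
Then INNER JOIN `orders c` on map_id: keep only rows whose b.map_id appears in c.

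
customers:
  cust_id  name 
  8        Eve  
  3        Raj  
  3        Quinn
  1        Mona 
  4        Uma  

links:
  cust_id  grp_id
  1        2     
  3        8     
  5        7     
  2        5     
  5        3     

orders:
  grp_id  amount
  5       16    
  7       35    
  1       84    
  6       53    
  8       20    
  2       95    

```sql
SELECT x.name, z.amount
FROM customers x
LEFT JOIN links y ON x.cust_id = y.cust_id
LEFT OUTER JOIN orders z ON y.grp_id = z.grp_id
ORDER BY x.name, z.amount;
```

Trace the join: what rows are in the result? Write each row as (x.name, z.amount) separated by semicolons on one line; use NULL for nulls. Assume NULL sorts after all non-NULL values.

Joins associate left-to-right: customers LEFT JOIN links on cust_id gives 5 intermediate row(s).
Then LEFT JOIN `orders z` on grp_id: each of those 5 rows is kept; rows whose y.grp_id has no match in z get NULL for z's columns.

(Eve, NULL); (Mona, 95); (Quinn, 20); (Raj, 20); (Uma, NULL)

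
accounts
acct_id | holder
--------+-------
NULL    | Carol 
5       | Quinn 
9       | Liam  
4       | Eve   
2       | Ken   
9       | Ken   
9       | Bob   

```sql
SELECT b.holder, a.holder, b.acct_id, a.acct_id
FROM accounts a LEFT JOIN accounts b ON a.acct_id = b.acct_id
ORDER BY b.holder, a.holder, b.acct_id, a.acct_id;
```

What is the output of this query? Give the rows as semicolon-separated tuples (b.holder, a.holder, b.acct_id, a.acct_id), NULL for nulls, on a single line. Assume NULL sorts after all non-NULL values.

LEFT JOIN keeps every row from `accounts a`; unmatched rows get NULL for `accounts b`'s columns.
Matching on a.acct_id = b.acct_id. A NULL in a compared column never satisfies the condition.
- a (acct_id=NULL) has no partner → padded with NULL.
- a (acct_id=5) pairs with 1 row(s) of b.
- a (acct_id=9) pairs with 3 row(s) of b.
- a (acct_id=4) pairs with 1 row(s) of b.
- a (acct_id=2) pairs with 1 row(s) of b.
- a (acct_id=9) pairs with 3 row(s) of b.
- a (acct_id=9) pairs with 3 row(s) of b.

(Bob, Bob, 9, 9); (Bob, Ken, 9, 9); (Bob, Liam, 9, 9); (Eve, Eve, 4, 4); (Ken, Bob, 9, 9); (Ken, Ken, 2, 2); (Ken, Ken, 9, 9); (Ken, Liam, 9, 9); (Liam, Bob, 9, 9); (Liam, Ken, 9, 9); (Liam, Liam, 9, 9); (Quinn, Quinn, 5, 5); (NULL, Carol, NULL, NULL)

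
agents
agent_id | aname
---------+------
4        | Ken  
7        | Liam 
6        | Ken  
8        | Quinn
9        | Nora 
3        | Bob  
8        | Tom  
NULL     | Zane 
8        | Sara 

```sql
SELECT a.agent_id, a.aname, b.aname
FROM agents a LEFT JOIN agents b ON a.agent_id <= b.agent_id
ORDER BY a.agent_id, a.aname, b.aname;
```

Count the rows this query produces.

LEFT JOIN keeps every row from `agents a`; unmatched rows get NULL for `agents b`'s columns.
Matching on a.agent_id <= b.agent_id. A NULL in a compared column never satisfies the condition.
- a (agent_id=4) pairs with 7 row(s) of b.
- a (agent_id=7) pairs with 5 row(s) of b.
- a (agent_id=6) pairs with 6 row(s) of b.
- a (agent_id=8) pairs with 4 row(s) of b.
- a (agent_id=9) pairs with 1 row(s) of b.
- a (agent_id=3) pairs with 8 row(s) of b.
- a (agent_id=8) pairs with 4 row(s) of b.
- a (agent_id=NULL) has no partner → padded with NULL.
- a (agent_id=8) pairs with 4 row(s) of b.
Total: 39 matched + 1 padded = 40 rows.

40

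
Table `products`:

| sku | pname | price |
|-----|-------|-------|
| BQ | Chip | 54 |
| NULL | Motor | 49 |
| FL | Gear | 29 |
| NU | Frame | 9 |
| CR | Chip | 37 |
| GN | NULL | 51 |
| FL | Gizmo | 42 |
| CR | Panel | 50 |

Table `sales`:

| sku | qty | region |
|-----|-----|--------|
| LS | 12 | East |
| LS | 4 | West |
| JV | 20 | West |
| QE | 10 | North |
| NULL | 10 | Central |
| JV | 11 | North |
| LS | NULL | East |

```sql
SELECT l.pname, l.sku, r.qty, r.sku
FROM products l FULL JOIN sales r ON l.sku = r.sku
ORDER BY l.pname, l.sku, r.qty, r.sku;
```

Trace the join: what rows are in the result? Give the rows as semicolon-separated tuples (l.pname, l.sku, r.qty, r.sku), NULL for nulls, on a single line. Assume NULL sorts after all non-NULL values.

(Chip, BQ, NULL, NULL); (Chip, CR, NULL, NULL); (Frame, NU, NULL, NULL); (Gear, FL, NULL, NULL); (Gizmo, FL, NULL, NULL); (Motor, NULL, NULL, NULL); (Panel, CR, NULL, NULL); (NULL, GN, NULL, NULL); (NULL, NULL, 4, LS); (NULL, NULL, 10, QE); (NULL, NULL, 10, NULL); (NULL, NULL, 11, JV); (NULL, NULL, 12, LS); (NULL, NULL, 20, JV); (NULL, NULL, NULL, LS)

FULL OUTER JOIN keeps every row from both sides; unmatched rows get NULL for the other side's columns.
Matching on l.sku = r.sku. A NULL in a compared column never satisfies the condition.
Matched pairs: 0; unmatched l rows kept: 8; unmatched r rows kept: 7.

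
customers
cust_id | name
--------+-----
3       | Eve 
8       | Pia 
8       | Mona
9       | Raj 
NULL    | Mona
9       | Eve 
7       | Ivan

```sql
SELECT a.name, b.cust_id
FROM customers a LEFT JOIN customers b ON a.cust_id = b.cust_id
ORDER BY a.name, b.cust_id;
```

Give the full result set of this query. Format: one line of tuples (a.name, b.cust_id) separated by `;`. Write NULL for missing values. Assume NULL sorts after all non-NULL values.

LEFT JOIN keeps every row from `customers a`; unmatched rows get NULL for `customers b`'s columns.
Matching on a.cust_id = b.cust_id. A NULL in a compared column never satisfies the condition.
Matched pairs: 10; unmatched a rows kept: 1.

(Eve, 3); (Eve, 9); (Eve, 9); (Ivan, 7); (Mona, 8); (Mona, 8); (Mona, NULL); (Pia, 8); (Pia, 8); (Raj, 9); (Raj, 9)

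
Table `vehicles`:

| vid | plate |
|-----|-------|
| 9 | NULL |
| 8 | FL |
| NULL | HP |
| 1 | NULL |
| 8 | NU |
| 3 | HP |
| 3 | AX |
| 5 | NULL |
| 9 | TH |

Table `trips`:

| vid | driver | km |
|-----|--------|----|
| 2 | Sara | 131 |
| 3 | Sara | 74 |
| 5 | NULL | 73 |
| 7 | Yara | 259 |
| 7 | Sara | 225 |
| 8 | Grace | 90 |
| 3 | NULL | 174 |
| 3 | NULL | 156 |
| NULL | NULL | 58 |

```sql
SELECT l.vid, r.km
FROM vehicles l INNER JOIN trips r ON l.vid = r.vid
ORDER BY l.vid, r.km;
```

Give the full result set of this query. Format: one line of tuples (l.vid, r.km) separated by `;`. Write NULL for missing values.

INNER JOIN keeps only pairs where the ON condition holds.
Matching on l.vid = r.vid. A NULL in a compared column never satisfies the condition.
- vid=9: no matching r row, dropped.
- vid=8: 1 matching r row(s), so 1 row(s) emitted.
- vid=NULL: no matching r row, dropped.
- vid=1: no matching r row, dropped.
- vid=8: 1 matching r row(s), so 1 row(s) emitted.
- vid=3: 3 matching r row(s), so 3 row(s) emitted.
- vid=3: 3 matching r row(s), so 3 row(s) emitted.
- vid=5: 1 matching r row(s), so 1 row(s) emitted.
- vid=9: no matching r row, dropped.
After projecting and ordering:
l.vid | r.km
3 | 74
3 | 74
3 | 156
3 | 156
3 | 174
3 | 174
5 | 73
8 | 90
8 | 90

(3, 74); (3, 74); (3, 156); (3, 156); (3, 174); (3, 174); (5, 73); (8, 90); (8, 90)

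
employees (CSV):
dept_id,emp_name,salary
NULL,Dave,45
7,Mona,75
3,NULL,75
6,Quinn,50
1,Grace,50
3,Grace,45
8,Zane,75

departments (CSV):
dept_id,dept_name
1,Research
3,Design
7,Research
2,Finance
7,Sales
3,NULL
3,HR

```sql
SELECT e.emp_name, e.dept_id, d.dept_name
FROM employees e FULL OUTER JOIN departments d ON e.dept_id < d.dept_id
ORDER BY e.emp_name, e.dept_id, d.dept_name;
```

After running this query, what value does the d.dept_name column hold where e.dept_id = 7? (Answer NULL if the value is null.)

NULL

FULL OUTER JOIN keeps every row from both sides; unmatched rows get NULL for the other side's columns.
Matching on e.dept_id < d.dept_id. A NULL in a compared column never satisfies the condition.
- e (dept_id=NULL) has no partner → padded with NULL.
- e (dept_id=7) has no partner → padded with NULL.
- e (dept_id=3) pairs with 2 row(s) of d.
- e (dept_id=6) pairs with 2 row(s) of d.
- e (dept_id=1) pairs with 6 row(s) of d.
- e (dept_id=3) pairs with 2 row(s) of d.
- e (dept_id=8) has no partner → padded with NULL.
- 1 d row(s) had no e match → kept, e columns NULL.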